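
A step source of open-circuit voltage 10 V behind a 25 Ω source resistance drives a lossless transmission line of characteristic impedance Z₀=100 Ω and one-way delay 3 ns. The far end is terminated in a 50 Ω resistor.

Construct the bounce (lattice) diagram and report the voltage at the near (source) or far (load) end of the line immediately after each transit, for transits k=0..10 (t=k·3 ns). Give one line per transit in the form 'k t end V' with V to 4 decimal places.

Γ_L=-0.333333, Γ_S=-0.600000; launch V₁=10·100/125=8.000000
k=0 src: V=8.0000
k=1 load: inc=8.000000, refl=8.000000·-0.333333=-2.6667; V=0.000000+8.000000+-2.666667=5.3333
k=2 src: inc=-2.666667, refl=-2.666667·-0.600000=1.6000; V=8.000000+-2.666667+1.600000=6.9333
k=3 load: inc=1.600000, refl=1.600000·-0.333333=-0.5333; V=5.333333+1.600000+-0.533333=6.4000
k=4 src: inc=-0.533333, refl=-0.533333·-0.600000=0.3200; V=6.933333+-0.533333+0.320000=6.7200
k=5 load: inc=0.320000, refl=0.320000·-0.333333=-0.1067; V=6.400000+0.320000+-0.106667=6.6133
k=6 src: inc=-0.106667, refl=-0.106667·-0.600000=0.0640; V=6.720000+-0.106667+0.064000=6.6773
k=7 load: inc=0.064000, refl=0.064000·-0.333333=-0.0213; V=6.613333+0.064000+-0.021333=6.6560
k=8 src: inc=-0.021333, refl=-0.021333·-0.600000=0.0128; V=6.677333+-0.021333+0.012800=6.6688
k=9 load: inc=0.012800, refl=0.012800·-0.333333=-0.0043; V=6.656000+0.012800+-0.004267=6.6645
k=10 src: inc=-0.004267, refl=-0.004267·-0.600000=0.0026; V=6.668800+-0.004267+0.002560=6.6671

0 0 source 8.0000
1 3 load 5.3333
2 6 source 6.9333
3 9 load 6.4000
4 12 source 6.7200
5 15 load 6.6133
6 18 source 6.6773
7 21 load 6.6560
8 24 source 6.6688
9 27 load 6.6645
10 30 source 6.6671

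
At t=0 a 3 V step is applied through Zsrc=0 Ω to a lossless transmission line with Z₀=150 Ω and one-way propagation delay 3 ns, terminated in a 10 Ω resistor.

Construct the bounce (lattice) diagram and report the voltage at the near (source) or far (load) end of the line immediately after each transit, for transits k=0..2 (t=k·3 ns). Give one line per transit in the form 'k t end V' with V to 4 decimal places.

0 0 source 3.0000
1 3 load 0.3750
2 6 source 3.0000

Γ_L=-0.875000, Γ_S=-1.000000; launch V₁=3·150/150=3.000000
k=0 src: V=3.0000
k=1 load: inc=3.000000, refl=3.000000·-0.875000=-2.6250; V=0.000000+3.000000+-2.625000=0.3750
k=2 src: inc=-2.625000, refl=-2.625000·-1.000000=2.6250; V=3.000000+-2.625000+2.625000=3.0000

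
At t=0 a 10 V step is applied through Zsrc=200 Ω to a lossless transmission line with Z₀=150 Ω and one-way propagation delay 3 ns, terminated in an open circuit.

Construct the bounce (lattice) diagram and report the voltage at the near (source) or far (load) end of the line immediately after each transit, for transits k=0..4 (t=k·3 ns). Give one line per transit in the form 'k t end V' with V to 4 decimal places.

0 0 source 4.2857
1 3 load 8.5714
2 6 source 9.1837
3 9 load 9.7959
4 12 source 9.8834

Γ_L=1.000000, Γ_S=0.142857; launch V₁=10·150/350=4.285714
k=0 src: V=4.2857
k=1 load: inc=4.285714, refl=4.285714·1.000000=4.2857; V=0.000000+4.285714+4.285714=8.5714
k=2 src: inc=4.285714, refl=4.285714·0.142857=0.6122; V=4.285714+4.285714+0.612245=9.1837
k=3 load: inc=0.612245, refl=0.612245·1.000000=0.6122; V=8.571429+0.612245+0.612245=9.7959
k=4 src: inc=0.612245, refl=0.612245·0.142857=0.0875; V=9.183673+0.612245+0.087464=9.8834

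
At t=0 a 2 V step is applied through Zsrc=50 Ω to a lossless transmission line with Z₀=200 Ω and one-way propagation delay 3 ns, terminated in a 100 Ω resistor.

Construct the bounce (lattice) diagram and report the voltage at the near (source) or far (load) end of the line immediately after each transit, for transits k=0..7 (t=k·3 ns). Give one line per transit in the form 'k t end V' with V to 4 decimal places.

0 0 source 1.6000
1 3 load 1.0667
2 6 source 1.3867
3 9 load 1.2800
4 12 source 1.3440
5 15 load 1.3227
6 18 source 1.3355
7 21 load 1.3312

Γ_L=-0.333333, Γ_S=-0.600000; launch V₁=2·200/250=1.600000
k=0 src: V=1.6000
k=1 load: inc=1.600000, refl=1.600000·-0.333333=-0.5333; V=0.000000+1.600000+-0.533333=1.0667
k=2 src: inc=-0.533333, refl=-0.533333·-0.600000=0.3200; V=1.600000+-0.533333+0.320000=1.3867
k=3 load: inc=0.320000, refl=0.320000·-0.333333=-0.1067; V=1.066667+0.320000+-0.106667=1.2800
k=4 src: inc=-0.106667, refl=-0.106667·-0.600000=0.0640; V=1.386667+-0.106667+0.064000=1.3440
k=5 load: inc=0.064000, refl=0.064000·-0.333333=-0.0213; V=1.280000+0.064000+-0.021333=1.3227
k=6 src: inc=-0.021333, refl=-0.021333·-0.600000=0.0128; V=1.344000+-0.021333+0.012800=1.3355
k=7 load: inc=0.012800, refl=0.012800·-0.333333=-0.0043; V=1.322667+0.012800+-0.004267=1.3312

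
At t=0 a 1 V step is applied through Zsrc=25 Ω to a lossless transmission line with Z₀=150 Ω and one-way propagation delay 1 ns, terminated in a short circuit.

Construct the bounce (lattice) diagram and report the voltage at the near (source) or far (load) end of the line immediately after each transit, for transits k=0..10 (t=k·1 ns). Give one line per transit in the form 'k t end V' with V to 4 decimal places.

Γ_L=-1.000000, Γ_S=-0.714286; launch V₁=1·150/175=0.857143
k=0 src: V=0.8571
k=1 load: inc=0.857143, refl=0.857143·-1.000000=-0.8571; V=0.000000+0.857143+-0.857143=0.0000
k=2 src: inc=-0.857143, refl=-0.857143·-0.714286=0.6122; V=0.857143+-0.857143+0.612245=0.6122
k=3 load: inc=0.612245, refl=0.612245·-1.000000=-0.6122; V=0.000000+0.612245+-0.612245=0.0000
k=4 src: inc=-0.612245, refl=-0.612245·-0.714286=0.4373; V=0.612245+-0.612245+0.437318=0.4373
k=5 load: inc=0.437318, refl=0.437318·-1.000000=-0.4373; V=0.000000+0.437318+-0.437318=0.0000
k=6 src: inc=-0.437318, refl=-0.437318·-0.714286=0.3124; V=0.437318+-0.437318+0.312370=0.3124
k=7 load: inc=0.312370, refl=0.312370·-1.000000=-0.3124; V=0.000000+0.312370+-0.312370=0.0000
k=8 src: inc=-0.312370, refl=-0.312370·-0.714286=0.2231; V=0.312370+-0.312370+0.223121=0.2231
k=9 load: inc=0.223121, refl=0.223121·-1.000000=-0.2231; V=0.000000+0.223121+-0.223121=0.0000
k=10 src: inc=-0.223121, refl=-0.223121·-0.714286=0.1594; V=0.223121+-0.223121+0.159372=0.1594

0 0 source 0.8571
1 1 load 0.0000
2 2 source 0.6122
3 3 load 0.0000
4 4 source 0.4373
5 5 load 0.0000
6 6 source 0.3124
7 7 load 0.0000
8 8 source 0.2231
9 9 load 0.0000
10 10 source 0.1594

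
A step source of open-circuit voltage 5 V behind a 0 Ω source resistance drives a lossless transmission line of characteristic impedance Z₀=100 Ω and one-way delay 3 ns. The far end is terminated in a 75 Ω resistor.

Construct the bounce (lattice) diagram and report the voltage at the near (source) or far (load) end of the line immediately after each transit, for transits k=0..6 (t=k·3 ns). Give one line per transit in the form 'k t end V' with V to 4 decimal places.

0 0 source 5.0000
1 3 load 4.2857
2 6 source 5.0000
3 9 load 4.8980
4 12 source 5.0000
5 15 load 4.9854
6 18 source 5.0000

Γ_L=-0.142857, Γ_S=-1.000000; launch V₁=5·100/100=5.000000
k=0 src: V=5.0000
k=1 load: inc=5.000000, refl=5.000000·-0.142857=-0.7143; V=0.000000+5.000000+-0.714286=4.2857
k=2 src: inc=-0.714286, refl=-0.714286·-1.000000=0.7143; V=5.000000+-0.714286+0.714286=5.0000
k=3 load: inc=0.714286, refl=0.714286·-0.142857=-0.1020; V=4.285714+0.714286+-0.102041=4.8980
k=4 src: inc=-0.102041, refl=-0.102041·-1.000000=0.1020; V=5.000000+-0.102041+0.102041=5.0000
k=5 load: inc=0.102041, refl=0.102041·-0.142857=-0.0146; V=4.897959+0.102041+-0.014577=4.9854
k=6 src: inc=-0.014577, refl=-0.014577·-1.000000=0.0146; V=5.000000+-0.014577+0.014577=5.0000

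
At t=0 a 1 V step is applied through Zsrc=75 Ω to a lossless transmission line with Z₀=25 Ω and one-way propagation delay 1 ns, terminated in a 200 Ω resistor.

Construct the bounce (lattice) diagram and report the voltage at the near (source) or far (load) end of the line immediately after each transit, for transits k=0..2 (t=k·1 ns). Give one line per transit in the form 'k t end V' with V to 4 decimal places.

0 0 source 0.2500
1 1 load 0.4444
2 2 source 0.5417

Γ_L=0.777778, Γ_S=0.500000; launch V₁=1·25/100=0.250000
k=0 src: V=0.2500
k=1 load: inc=0.250000, refl=0.250000·0.777778=0.1944; V=0.000000+0.250000+0.194444=0.4444
k=2 src: inc=0.194444, refl=0.194444·0.500000=0.0972; V=0.250000+0.194444+0.097222=0.5417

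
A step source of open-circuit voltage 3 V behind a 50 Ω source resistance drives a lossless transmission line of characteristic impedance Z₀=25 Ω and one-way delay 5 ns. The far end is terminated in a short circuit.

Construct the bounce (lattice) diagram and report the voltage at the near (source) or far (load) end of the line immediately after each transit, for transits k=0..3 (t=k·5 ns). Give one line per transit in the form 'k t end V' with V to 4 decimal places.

0 0 source 1.0000
1 5 load 0.0000
2 10 source -0.3333
3 15 load 0.0000

Γ_L=-1.000000, Γ_S=0.333333; launch V₁=3·25/75=1.000000
k=0 src: V=1.0000
k=1 load: inc=1.000000, refl=1.000000·-1.000000=-1.0000; V=0.000000+1.000000+-1.000000=0.0000
k=2 src: inc=-1.000000, refl=-1.000000·0.333333=-0.3333; V=1.000000+-1.000000+-0.333333=-0.3333
k=3 load: inc=-0.333333, refl=-0.333333·-1.000000=0.3333; V=0.000000+-0.333333+0.333333=0.0000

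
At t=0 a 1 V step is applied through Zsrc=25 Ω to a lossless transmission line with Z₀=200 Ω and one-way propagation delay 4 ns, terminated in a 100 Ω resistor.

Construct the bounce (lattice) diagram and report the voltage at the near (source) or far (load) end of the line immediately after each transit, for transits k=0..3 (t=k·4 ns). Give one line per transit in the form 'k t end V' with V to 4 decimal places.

0 0 source 0.8889
1 4 load 0.5926
2 8 source 0.8230
3 12 load 0.7462

Γ_L=-0.333333, Γ_S=-0.777778; launch V₁=1·200/225=0.888889
k=0 src: V=0.8889
k=1 load: inc=0.888889, refl=0.888889·-0.333333=-0.2963; V=0.000000+0.888889+-0.296296=0.5926
k=2 src: inc=-0.296296, refl=-0.296296·-0.777778=0.2305; V=0.888889+-0.296296+0.230453=0.8230
k=3 load: inc=0.230453, refl=0.230453·-0.333333=-0.0768; V=0.592593+0.230453+-0.076818=0.7462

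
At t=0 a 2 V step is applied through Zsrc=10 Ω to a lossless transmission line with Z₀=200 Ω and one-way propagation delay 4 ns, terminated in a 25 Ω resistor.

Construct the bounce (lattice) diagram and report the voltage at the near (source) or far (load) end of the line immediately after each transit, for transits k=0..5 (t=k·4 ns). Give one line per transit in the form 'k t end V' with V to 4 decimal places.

0 0 source 1.9048
1 4 load 0.4233
2 8 source 1.7637
3 12 load 0.7211
4 16 source 1.6644
5 20 load 0.9308

Γ_L=-0.777778, Γ_S=-0.904762; launch V₁=2·200/210=1.904762
k=0 src: V=1.9048
k=1 load: inc=1.904762, refl=1.904762·-0.777778=-1.4815; V=0.000000+1.904762+-1.481481=0.4233
k=2 src: inc=-1.481481, refl=-1.481481·-0.904762=1.3404; V=1.904762+-1.481481+1.340388=1.7637
k=3 load: inc=1.340388, refl=1.340388·-0.777778=-1.0425; V=0.423280+1.340388+-1.042524=0.7211
k=4 src: inc=-1.042524, refl=-1.042524·-0.904762=0.9432; V=1.763668+-1.042524+0.943236=1.6644
k=5 load: inc=0.943236, refl=0.943236·-0.777778=-0.7336; V=0.721144+0.943236+-0.733628=0.9308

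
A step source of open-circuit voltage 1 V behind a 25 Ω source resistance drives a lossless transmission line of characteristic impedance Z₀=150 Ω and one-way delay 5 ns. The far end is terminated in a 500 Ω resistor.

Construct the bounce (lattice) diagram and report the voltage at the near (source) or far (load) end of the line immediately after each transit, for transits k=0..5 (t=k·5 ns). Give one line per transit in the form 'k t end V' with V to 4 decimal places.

Γ_L=0.538462, Γ_S=-0.714286; launch V₁=1·150/175=0.857143
k=0 src: V=0.8571
k=1 load: inc=0.857143, refl=0.857143·0.538462=0.4615; V=0.000000+0.857143+0.461538=1.3187
k=2 src: inc=0.461538, refl=0.461538·-0.714286=-0.3297; V=0.857143+0.461538+-0.329670=0.9890
k=3 load: inc=-0.329670, refl=-0.329670·0.538462=-0.1775; V=1.318681+-0.329670+-0.177515=0.8115
k=4 src: inc=-0.177515, refl=-0.177515·-0.714286=0.1268; V=0.989011+-0.177515+0.126796=0.9383
k=5 load: inc=0.126796, refl=0.126796·0.538462=0.0683; V=0.811496+0.126796+0.068275=1.0066

0 0 source 0.8571
1 5 load 1.3187
2 10 source 0.9890
3 15 load 0.8115
4 20 source 0.9383
5 25 load 1.0066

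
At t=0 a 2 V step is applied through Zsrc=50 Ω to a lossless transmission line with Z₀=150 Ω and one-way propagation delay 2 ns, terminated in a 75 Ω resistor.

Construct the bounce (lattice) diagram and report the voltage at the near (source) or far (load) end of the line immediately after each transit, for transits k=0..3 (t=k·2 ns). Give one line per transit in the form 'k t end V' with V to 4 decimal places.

Γ_L=-0.333333, Γ_S=-0.500000; launch V₁=2·150/200=1.500000
k=0 src: V=1.5000
k=1 load: inc=1.500000, refl=1.500000·-0.333333=-0.5000; V=0.000000+1.500000+-0.500000=1.0000
k=2 src: inc=-0.500000, refl=-0.500000·-0.500000=0.2500; V=1.500000+-0.500000+0.250000=1.2500
k=3 load: inc=0.250000, refl=0.250000·-0.333333=-0.0833; V=1.000000+0.250000+-0.083333=1.1667

0 0 source 1.5000
1 2 load 1.0000
2 4 source 1.2500
3 6 load 1.1667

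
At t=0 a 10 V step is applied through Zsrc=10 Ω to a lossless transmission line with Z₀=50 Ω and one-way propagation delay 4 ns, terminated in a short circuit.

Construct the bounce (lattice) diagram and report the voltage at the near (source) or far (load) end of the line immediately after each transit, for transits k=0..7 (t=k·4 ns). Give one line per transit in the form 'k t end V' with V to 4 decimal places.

Γ_L=-1.000000, Γ_S=-0.666667; launch V₁=10·50/60=8.333333
k=0 src: V=8.3333
k=1 load: inc=8.333333, refl=8.333333·-1.000000=-8.3333; V=0.000000+8.333333+-8.333333=0.0000
k=2 src: inc=-8.333333, refl=-8.333333·-0.666667=5.5556; V=8.333333+-8.333333+5.555556=5.5556
k=3 load: inc=5.555556, refl=5.555556·-1.000000=-5.5556; V=0.000000+5.555556+-5.555556=0.0000
k=4 src: inc=-5.555556, refl=-5.555556·-0.666667=3.7037; V=5.555556+-5.555556+3.703704=3.7037
k=5 load: inc=3.703704, refl=3.703704·-1.000000=-3.7037; V=0.000000+3.703704+-3.703704=0.0000
k=6 src: inc=-3.703704, refl=-3.703704·-0.666667=2.4691; V=3.703704+-3.703704+2.469136=2.4691
k=7 load: inc=2.469136, refl=2.469136·-1.000000=-2.4691; V=0.000000+2.469136+-2.469136=0.0000

0 0 source 8.3333
1 4 load 0.0000
2 8 source 5.5556
3 12 load 0.0000
4 16 source 3.7037
5 20 load 0.0000
6 24 source 2.4691
7 28 load 0.0000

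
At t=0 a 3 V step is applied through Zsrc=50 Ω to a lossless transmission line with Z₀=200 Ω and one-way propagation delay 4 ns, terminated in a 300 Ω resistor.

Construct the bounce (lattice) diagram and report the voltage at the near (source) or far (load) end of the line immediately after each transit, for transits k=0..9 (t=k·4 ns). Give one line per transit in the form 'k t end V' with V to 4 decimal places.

Γ_L=0.200000, Γ_S=-0.600000; launch V₁=3·200/250=2.400000
k=0 src: V=2.4000
k=1 load: inc=2.400000, refl=2.400000·0.200000=0.4800; V=0.000000+2.400000+0.480000=2.8800
k=2 src: inc=0.480000, refl=0.480000·-0.600000=-0.2880; V=2.400000+0.480000+-0.288000=2.5920
k=3 load: inc=-0.288000, refl=-0.288000·0.200000=-0.0576; V=2.880000+-0.288000+-0.057600=2.5344
k=4 src: inc=-0.057600, refl=-0.057600·-0.600000=0.0346; V=2.592000+-0.057600+0.034560=2.5690
k=5 load: inc=0.034560, refl=0.034560·0.200000=0.0069; V=2.534400+0.034560+0.006912=2.5759
k=6 src: inc=0.006912, refl=0.006912·-0.600000=-0.0041; V=2.568960+0.006912+-0.004147=2.5717
k=7 load: inc=-0.004147, refl=-0.004147·0.200000=-0.0008; V=2.575872+-0.004147+-0.000829=2.5709
k=8 src: inc=-0.000829, refl=-0.000829·-0.600000=0.0005; V=2.571725+-0.000829+0.000498=2.5714
k=9 load: inc=0.000498, refl=0.000498·0.200000=0.0001; V=2.570895+0.000498+0.000100=2.5715

0 0 source 2.4000
1 4 load 2.8800
2 8 source 2.5920
3 12 load 2.5344
4 16 source 2.5690
5 20 load 2.5759
6 24 source 2.5717
7 28 load 2.5709
8 32 source 2.5714
9 36 load 2.5715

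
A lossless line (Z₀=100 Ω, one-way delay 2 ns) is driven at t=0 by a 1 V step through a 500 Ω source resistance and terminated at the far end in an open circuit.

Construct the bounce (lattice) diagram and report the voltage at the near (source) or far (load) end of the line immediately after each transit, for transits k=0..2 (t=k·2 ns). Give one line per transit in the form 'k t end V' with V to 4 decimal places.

0 0 source 0.1667
1 2 load 0.3333
2 4 source 0.4444

Γ_L=1.000000, Γ_S=0.666667; launch V₁=1·100/600=0.166667
k=0 src: V=0.1667
k=1 load: inc=0.166667, refl=0.166667·1.000000=0.1667; V=0.000000+0.166667+0.166667=0.3333
k=2 src: inc=0.166667, refl=0.166667·0.666667=0.1111; V=0.166667+0.166667+0.111111=0.4444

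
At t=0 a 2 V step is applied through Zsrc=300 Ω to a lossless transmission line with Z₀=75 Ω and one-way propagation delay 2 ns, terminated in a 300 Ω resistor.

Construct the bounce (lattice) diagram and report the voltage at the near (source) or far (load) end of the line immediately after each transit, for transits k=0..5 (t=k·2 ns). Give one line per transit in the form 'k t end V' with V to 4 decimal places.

0 0 source 0.4000
1 2 load 0.6400
2 4 source 0.7840
3 6 load 0.8704
4 8 source 0.9222
5 10 load 0.9533

Γ_L=0.600000, Γ_S=0.600000; launch V₁=2·75/375=0.400000
k=0 src: V=0.4000
k=1 load: inc=0.400000, refl=0.400000·0.600000=0.2400; V=0.000000+0.400000+0.240000=0.6400
k=2 src: inc=0.240000, refl=0.240000·0.600000=0.1440; V=0.400000+0.240000+0.144000=0.7840
k=3 load: inc=0.144000, refl=0.144000·0.600000=0.0864; V=0.640000+0.144000+0.086400=0.8704
k=4 src: inc=0.086400, refl=0.086400·0.600000=0.0518; V=0.784000+0.086400+0.051840=0.9222
k=5 load: inc=0.051840, refl=0.051840·0.600000=0.0311; V=0.870400+0.051840+0.031104=0.9533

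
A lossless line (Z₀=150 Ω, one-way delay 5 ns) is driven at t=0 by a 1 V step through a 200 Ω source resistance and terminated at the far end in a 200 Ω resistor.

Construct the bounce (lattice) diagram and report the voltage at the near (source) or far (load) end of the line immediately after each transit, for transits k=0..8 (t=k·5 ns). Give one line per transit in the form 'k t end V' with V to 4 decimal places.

Γ_L=0.142857, Γ_S=0.142857; launch V₁=1·150/350=0.428571
k=0 src: V=0.4286
k=1 load: inc=0.428571, refl=0.428571·0.142857=0.0612; V=0.000000+0.428571+0.061224=0.4898
k=2 src: inc=0.061224, refl=0.061224·0.142857=0.0087; V=0.428571+0.061224+0.008746=0.4985
k=3 load: inc=0.008746, refl=0.008746·0.142857=0.0012; V=0.489796+0.008746+0.001249=0.4998
k=4 src: inc=0.001249, refl=0.001249·0.142857=0.0002; V=0.498542+0.001249+0.000178=0.5000
k=5 load: inc=0.000178, refl=0.000178·0.142857=0.0000; V=0.499792+0.000178+0.000025=0.5000
k=6 src: inc=0.000025, refl=0.000025·0.142857=0.0000; V=0.499970+0.000025+0.000004=0.5000
k=7 load: inc=0.000004, refl=0.000004·0.142857=0.0000; V=0.499996+0.000004+0.000001=0.5000
k=8 src: inc=0.000001, refl=0.000001·0.142857=0.0000; V=0.499999+0.000001+0.000000=0.5000

0 0 source 0.4286
1 5 load 0.4898
2 10 source 0.4985
3 15 load 0.4998
4 20 source 0.5000
5 25 load 0.5000
6 30 source 0.5000
7 35 load 0.5000
8 40 source 0.5000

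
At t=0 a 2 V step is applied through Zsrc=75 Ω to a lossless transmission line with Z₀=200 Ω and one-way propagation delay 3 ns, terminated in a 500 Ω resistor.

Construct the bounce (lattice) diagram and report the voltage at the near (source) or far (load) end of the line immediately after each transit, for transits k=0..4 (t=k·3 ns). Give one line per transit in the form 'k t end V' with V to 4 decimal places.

Γ_L=0.428571, Γ_S=-0.454545; launch V₁=2·200/275=1.454545
k=0 src: V=1.4545
k=1 load: inc=1.454545, refl=1.454545·0.428571=0.6234; V=0.000000+1.454545+0.623377=2.0779
k=2 src: inc=0.623377, refl=0.623377·-0.454545=-0.2834; V=1.454545+0.623377+-0.283353=1.7946
k=3 load: inc=-0.283353, refl=-0.283353·0.428571=-0.1214; V=2.077922+-0.283353+-0.121437=1.6731
k=4 src: inc=-0.121437, refl=-0.121437·-0.454545=0.0552; V=1.794569+-0.121437+0.055199=1.7283

0 0 source 1.4545
1 3 load 2.0779
2 6 source 1.7946
3 9 load 1.6731
4 12 source 1.7283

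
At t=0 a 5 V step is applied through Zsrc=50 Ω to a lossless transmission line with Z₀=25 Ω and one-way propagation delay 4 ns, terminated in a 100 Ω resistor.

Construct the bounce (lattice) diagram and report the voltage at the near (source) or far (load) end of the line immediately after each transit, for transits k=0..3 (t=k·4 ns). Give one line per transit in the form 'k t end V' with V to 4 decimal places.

0 0 source 1.6667
1 4 load 2.6667
2 8 source 3.0000
3 12 load 3.2000

Γ_L=0.600000, Γ_S=0.333333; launch V₁=5·25/75=1.666667
k=0 src: V=1.6667
k=1 load: inc=1.666667, refl=1.666667·0.600000=1.0000; V=0.000000+1.666667+1.000000=2.6667
k=2 src: inc=1.000000, refl=1.000000·0.333333=0.3333; V=1.666667+1.000000+0.333333=3.0000
k=3 load: inc=0.333333, refl=0.333333·0.600000=0.2000; V=2.666667+0.333333+0.200000=3.2000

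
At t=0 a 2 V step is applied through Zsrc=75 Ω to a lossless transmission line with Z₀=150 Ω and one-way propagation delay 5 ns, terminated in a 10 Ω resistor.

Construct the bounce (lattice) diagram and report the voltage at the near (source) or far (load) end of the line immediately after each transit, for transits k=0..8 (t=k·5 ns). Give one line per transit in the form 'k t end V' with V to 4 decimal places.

Γ_L=-0.875000, Γ_S=-0.333333; launch V₁=2·150/225=1.333333
k=0 src: V=1.3333
k=1 load: inc=1.333333, refl=1.333333·-0.875000=-1.1667; V=0.000000+1.333333+-1.166667=0.1667
k=2 src: inc=-1.166667, refl=-1.166667·-0.333333=0.3889; V=1.333333+-1.166667+0.388889=0.5556
k=3 load: inc=0.388889, refl=0.388889·-0.875000=-0.3403; V=0.166667+0.388889+-0.340278=0.2153
k=4 src: inc=-0.340278, refl=-0.340278·-0.333333=0.1134; V=0.555556+-0.340278+0.113426=0.3287
k=5 load: inc=0.113426, refl=0.113426·-0.875000=-0.0992; V=0.215278+0.113426+-0.099248=0.2295
k=6 src: inc=-0.099248, refl=-0.099248·-0.333333=0.0331; V=0.328704+-0.099248+0.033083=0.2625
k=7 load: inc=0.033083, refl=0.033083·-0.875000=-0.0289; V=0.229456+0.033083+-0.028947=0.2336
k=8 src: inc=-0.028947, refl=-0.028947·-0.333333=0.0096; V=0.262539+-0.028947+0.009649=0.2432

0 0 source 1.3333
1 5 load 0.1667
2 10 source 0.5556
3 15 load 0.2153
4 20 source 0.3287
5 25 load 0.2295
6 30 source 0.2625
7 35 load 0.2336
8 40 source 0.2432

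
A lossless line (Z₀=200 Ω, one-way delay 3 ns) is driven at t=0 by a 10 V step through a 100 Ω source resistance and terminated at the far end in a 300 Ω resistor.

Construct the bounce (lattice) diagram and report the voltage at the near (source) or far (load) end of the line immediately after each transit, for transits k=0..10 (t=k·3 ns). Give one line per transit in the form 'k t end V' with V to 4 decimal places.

0 0 source 6.6667
1 3 load 8.0000
2 6 source 7.5556
3 9 load 7.4667
4 12 source 7.4963
5 15 load 7.5022
6 18 source 7.5002
7 21 load 7.4999
8 24 source 7.5000
9 27 load 7.5000
10 30 source 7.5000

Γ_L=0.200000, Γ_S=-0.333333; launch V₁=10·200/300=6.666667
k=0 src: V=6.6667
k=1 load: inc=6.666667, refl=6.666667·0.200000=1.3333; V=0.000000+6.666667+1.333333=8.0000
k=2 src: inc=1.333333, refl=1.333333·-0.333333=-0.4444; V=6.666667+1.333333+-0.444444=7.5556
k=3 load: inc=-0.444444, refl=-0.444444·0.200000=-0.0889; V=8.000000+-0.444444+-0.088889=7.4667
k=4 src: inc=-0.088889, refl=-0.088889·-0.333333=0.0296; V=7.555556+-0.088889+0.029630=7.4963
k=5 load: inc=0.029630, refl=0.029630·0.200000=0.0059; V=7.466667+0.029630+0.005926=7.5022
k=6 src: inc=0.005926, refl=0.005926·-0.333333=-0.0020; V=7.496296+0.005926+-0.001975=7.5002
k=7 load: inc=-0.001975, refl=-0.001975·0.200000=-0.0004; V=7.502222+-0.001975+-0.000395=7.4999
k=8 src: inc=-0.000395, refl=-0.000395·-0.333333=0.0001; V=7.500247+-0.000395+0.000132=7.5000
k=9 load: inc=0.000132, refl=0.000132·0.200000=0.0000; V=7.499852+0.000132+0.000026=7.5000
k=10 src: inc=0.000026, refl=0.000026·-0.333333=-0.0000; V=7.499984+0.000026+-0.000009=7.5000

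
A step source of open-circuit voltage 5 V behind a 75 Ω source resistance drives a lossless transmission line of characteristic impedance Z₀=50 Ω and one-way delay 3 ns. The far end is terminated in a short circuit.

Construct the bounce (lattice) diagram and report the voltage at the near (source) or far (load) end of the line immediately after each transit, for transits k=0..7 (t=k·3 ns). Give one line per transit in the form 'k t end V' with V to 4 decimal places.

Γ_L=-1.000000, Γ_S=0.200000; launch V₁=5·50/125=2.000000
k=0 src: V=2.0000
k=1 load: inc=2.000000, refl=2.000000·-1.000000=-2.0000; V=0.000000+2.000000+-2.000000=0.0000
k=2 src: inc=-2.000000, refl=-2.000000·0.200000=-0.4000; V=2.000000+-2.000000+-0.400000=-0.4000
k=3 load: inc=-0.400000, refl=-0.400000·-1.000000=0.4000; V=0.000000+-0.400000+0.400000=0.0000
k=4 src: inc=0.400000, refl=0.400000·0.200000=0.0800; V=-0.400000+0.400000+0.080000=0.0800
k=5 load: inc=0.080000, refl=0.080000·-1.000000=-0.0800; V=0.000000+0.080000+-0.080000=0.0000
k=6 src: inc=-0.080000, refl=-0.080000·0.200000=-0.0160; V=0.080000+-0.080000+-0.016000=-0.0160
k=7 load: inc=-0.016000, refl=-0.016000·-1.000000=0.0160; V=0.000000+-0.016000+0.016000=0.0000

0 0 source 2.0000
1 3 load 0.0000
2 6 source -0.4000
3 9 load 0.0000
4 12 source 0.0800
5 15 load 0.0000
6 18 source -0.0160
7 21 load 0.0000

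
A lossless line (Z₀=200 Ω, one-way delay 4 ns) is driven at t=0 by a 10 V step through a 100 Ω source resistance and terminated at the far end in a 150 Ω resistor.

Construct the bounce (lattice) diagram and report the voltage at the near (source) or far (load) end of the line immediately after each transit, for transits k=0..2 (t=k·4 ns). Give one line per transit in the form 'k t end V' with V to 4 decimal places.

Γ_L=-0.142857, Γ_S=-0.333333; launch V₁=10·200/300=6.666667
k=0 src: V=6.6667
k=1 load: inc=6.666667, refl=6.666667·-0.142857=-0.9524; V=0.000000+6.666667+-0.952381=5.7143
k=2 src: inc=-0.952381, refl=-0.952381·-0.333333=0.3175; V=6.666667+-0.952381+0.317460=6.0317

0 0 source 6.6667
1 4 load 5.7143
2 8 source 6.0317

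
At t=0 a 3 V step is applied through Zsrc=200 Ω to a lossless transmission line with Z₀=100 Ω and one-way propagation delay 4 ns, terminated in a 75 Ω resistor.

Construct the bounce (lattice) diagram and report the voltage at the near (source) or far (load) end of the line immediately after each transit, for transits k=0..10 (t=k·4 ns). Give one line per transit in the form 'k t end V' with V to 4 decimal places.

Γ_L=-0.142857, Γ_S=0.333333; launch V₁=3·100/300=1.000000
k=0 src: V=1.0000
k=1 load: inc=1.000000, refl=1.000000·-0.142857=-0.1429; V=0.000000+1.000000+-0.142857=0.8571
k=2 src: inc=-0.142857, refl=-0.142857·0.333333=-0.0476; V=1.000000+-0.142857+-0.047619=0.8095
k=3 load: inc=-0.047619, refl=-0.047619·-0.142857=0.0068; V=0.857143+-0.047619+0.006803=0.8163
k=4 src: inc=0.006803, refl=0.006803·0.333333=0.0023; V=0.809524+0.006803+0.002268=0.8186
k=5 load: inc=0.002268, refl=0.002268·-0.142857=-0.0003; V=0.816327+0.002268+-0.000324=0.8183
k=6 src: inc=-0.000324, refl=-0.000324·0.333333=-0.0001; V=0.818594+-0.000324+-0.000108=0.8182
k=7 load: inc=-0.000108, refl=-0.000108·-0.142857=0.0000; V=0.818270+-0.000108+0.000015=0.8182
k=8 src: inc=0.000015, refl=0.000015·0.333333=0.0000; V=0.818162+0.000015+0.000005=0.8182
k=9 load: inc=0.000005, refl=0.000005·-0.142857=-0.0000; V=0.818178+0.000005+-0.000001=0.8182
k=10 src: inc=-0.000001, refl=-0.000001·0.333333=-0.0000; V=0.818183+-0.000001+-0.000000=0.8182

0 0 source 1.0000
1 4 load 0.8571
2 8 source 0.8095
3 12 load 0.8163
4 16 source 0.8186
5 20 load 0.8183
6 24 source 0.8182
7 28 load 0.8182
8 32 source 0.8182
9 36 load 0.8182
10 40 source 0.8182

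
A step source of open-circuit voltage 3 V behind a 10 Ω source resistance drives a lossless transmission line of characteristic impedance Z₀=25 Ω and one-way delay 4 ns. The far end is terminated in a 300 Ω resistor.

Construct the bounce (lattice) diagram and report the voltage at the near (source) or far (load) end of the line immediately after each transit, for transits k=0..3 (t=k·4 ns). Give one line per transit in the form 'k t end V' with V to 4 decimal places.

Γ_L=0.846154, Γ_S=-0.428571; launch V₁=3·25/35=2.142857
k=0 src: V=2.1429
k=1 load: inc=2.142857, refl=2.142857·0.846154=1.8132; V=0.000000+2.142857+1.813187=3.9560
k=2 src: inc=1.813187, refl=1.813187·-0.428571=-0.7771; V=2.142857+1.813187+-0.777080=3.1790
k=3 load: inc=-0.777080, refl=-0.777080·0.846154=-0.6575; V=3.956044+-0.777080+-0.657529=2.5214

0 0 source 2.1429
1 4 load 3.9560
2 8 source 3.1790
3 12 load 2.5214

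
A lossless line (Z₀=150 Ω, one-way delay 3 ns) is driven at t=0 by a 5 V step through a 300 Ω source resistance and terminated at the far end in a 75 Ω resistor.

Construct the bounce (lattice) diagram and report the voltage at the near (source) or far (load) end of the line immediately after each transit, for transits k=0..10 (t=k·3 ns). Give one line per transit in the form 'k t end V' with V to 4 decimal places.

0 0 source 1.6667
1 3 load 1.1111
2 6 source 0.9259
3 9 load 0.9877
4 12 source 1.0082
5 15 load 1.0014
6 18 source 0.9991
7 21 load 0.9998
8 24 source 1.0001
9 27 load 1.0000
10 30 source 1.0000

Γ_L=-0.333333, Γ_S=0.333333; launch V₁=5·150/450=1.666667
k=0 src: V=1.6667
k=1 load: inc=1.666667, refl=1.666667·-0.333333=-0.5556; V=0.000000+1.666667+-0.555556=1.1111
k=2 src: inc=-0.555556, refl=-0.555556·0.333333=-0.1852; V=1.666667+-0.555556+-0.185185=0.9259
k=3 load: inc=-0.185185, refl=-0.185185·-0.333333=0.0617; V=1.111111+-0.185185+0.061728=0.9877
k=4 src: inc=0.061728, refl=0.061728·0.333333=0.0206; V=0.925926+0.061728+0.020576=1.0082
k=5 load: inc=0.020576, refl=0.020576·-0.333333=-0.0069; V=0.987654+0.020576+-0.006859=1.0014
k=6 src: inc=-0.006859, refl=-0.006859·0.333333=-0.0023; V=1.008230+-0.006859+-0.002286=0.9991
k=7 load: inc=-0.002286, refl=-0.002286·-0.333333=0.0008; V=1.001372+-0.002286+0.000762=0.9998
k=8 src: inc=0.000762, refl=0.000762·0.333333=0.0003; V=0.999086+0.000762+0.000254=1.0001
k=9 load: inc=0.000254, refl=0.000254·-0.333333=-0.0001; V=0.999848+0.000254+-0.000085=1.0000
k=10 src: inc=-0.000085, refl=-0.000085·0.333333=-0.0000; V=1.000102+-0.000085+-0.000028=1.0000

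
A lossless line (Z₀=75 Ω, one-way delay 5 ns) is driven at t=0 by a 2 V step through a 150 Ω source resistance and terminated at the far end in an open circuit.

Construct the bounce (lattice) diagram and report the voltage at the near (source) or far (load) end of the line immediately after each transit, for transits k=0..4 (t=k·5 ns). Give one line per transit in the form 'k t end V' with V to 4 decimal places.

0 0 source 0.6667
1 5 load 1.3333
2 10 source 1.5556
3 15 load 1.7778
4 20 source 1.8519

Γ_L=1.000000, Γ_S=0.333333; launch V₁=2·75/225=0.666667
k=0 src: V=0.6667
k=1 load: inc=0.666667, refl=0.666667·1.000000=0.6667; V=0.000000+0.666667+0.666667=1.3333
k=2 src: inc=0.666667, refl=0.666667·0.333333=0.2222; V=0.666667+0.666667+0.222222=1.5556
k=3 load: inc=0.222222, refl=0.222222·1.000000=0.2222; V=1.333333+0.222222+0.222222=1.7778
k=4 src: inc=0.222222, refl=0.222222·0.333333=0.0741; V=1.555556+0.222222+0.074074=1.8519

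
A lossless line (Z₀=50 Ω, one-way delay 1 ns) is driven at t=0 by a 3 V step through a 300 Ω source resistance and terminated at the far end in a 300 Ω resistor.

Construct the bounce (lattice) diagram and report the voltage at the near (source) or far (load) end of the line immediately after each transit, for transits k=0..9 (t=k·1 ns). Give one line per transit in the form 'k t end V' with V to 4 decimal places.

0 0 source 0.4286
1 1 load 0.7347
2 2 source 0.9534
3 3 load 1.1095
4 4 source 1.2211
5 5 load 1.3008
6 6 source 1.3577
7 7 load 1.3984
8 8 source 1.4274
9 9 load 1.4481

Γ_L=0.714286, Γ_S=0.714286; launch V₁=3·50/350=0.428571
k=0 src: V=0.4286
k=1 load: inc=0.428571, refl=0.428571·0.714286=0.3061; V=0.000000+0.428571+0.306122=0.7347
k=2 src: inc=0.306122, refl=0.306122·0.714286=0.2187; V=0.428571+0.306122+0.218659=0.9534
k=3 load: inc=0.218659, refl=0.218659·0.714286=0.1562; V=0.734694+0.218659+0.156185=1.1095
k=4 src: inc=0.156185, refl=0.156185·0.714286=0.1116; V=0.953353+0.156185+0.111561=1.2211
k=5 load: inc=0.111561, refl=0.111561·0.714286=0.0797; V=1.109538+0.111561+0.079686=1.3008
k=6 src: inc=0.079686, refl=0.079686·0.714286=0.0569; V=1.221098+0.079686+0.056919=1.3577
k=7 load: inc=0.056919, refl=0.056919·0.714286=0.0407; V=1.300785+0.056919+0.040656=1.3984
k=8 src: inc=0.040656, refl=0.040656·0.714286=0.0290; V=1.357703+0.040656+0.029040=1.4274
k=9 load: inc=0.029040, refl=0.029040·0.714286=0.0207; V=1.398359+0.029040+0.020743=1.4481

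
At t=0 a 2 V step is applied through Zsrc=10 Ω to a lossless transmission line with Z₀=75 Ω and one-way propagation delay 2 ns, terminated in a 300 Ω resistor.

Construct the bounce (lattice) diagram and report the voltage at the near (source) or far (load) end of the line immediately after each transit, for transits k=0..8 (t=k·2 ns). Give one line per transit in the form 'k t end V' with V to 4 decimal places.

0 0 source 1.7647
1 2 load 2.8235
2 4 source 2.0138
3 6 load 1.5280
4 8 source 1.8995
5 10 load 2.1224
6 12 source 1.9520
7 14 load 1.8497
8 16 source 1.9279

Γ_L=0.600000, Γ_S=-0.764706; launch V₁=2·75/85=1.764706
k=0 src: V=1.7647
k=1 load: inc=1.764706, refl=1.764706·0.600000=1.0588; V=0.000000+1.764706+1.058824=2.8235
k=2 src: inc=1.058824, refl=1.058824·-0.764706=-0.8097; V=1.764706+1.058824+-0.809689=2.0138
k=3 load: inc=-0.809689, refl=-0.809689·0.600000=-0.4858; V=2.823529+-0.809689+-0.485813=1.5280
k=4 src: inc=-0.485813, refl=-0.485813·-0.764706=0.3715; V=2.013841+-0.485813+0.371504=1.8995
k=5 load: inc=0.371504, refl=0.371504·0.600000=0.2229; V=1.528028+0.371504+0.222903=2.1224
k=6 src: inc=0.222903, refl=0.222903·-0.764706=-0.1705; V=1.899532+0.222903+-0.170455=1.9520
k=7 load: inc=-0.170455, refl=-0.170455·0.600000=-0.1023; V=2.122434+-0.170455+-0.102273=1.8497
k=8 src: inc=-0.102273, refl=-0.102273·-0.764706=0.0782; V=1.951980+-0.102273+0.078209=1.9279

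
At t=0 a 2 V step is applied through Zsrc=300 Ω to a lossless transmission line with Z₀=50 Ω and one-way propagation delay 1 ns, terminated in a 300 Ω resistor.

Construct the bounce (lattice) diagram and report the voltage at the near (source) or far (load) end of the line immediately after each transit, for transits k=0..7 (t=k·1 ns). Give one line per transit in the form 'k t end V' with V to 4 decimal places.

0 0 source 0.2857
1 1 load 0.4898
2 2 source 0.6356
3 3 load 0.7397
4 4 source 0.8141
5 5 load 0.8672
6 6 source 0.9051
7 7 load 0.9322

Γ_L=0.714286, Γ_S=0.714286; launch V₁=2·50/350=0.285714
k=0 src: V=0.2857
k=1 load: inc=0.285714, refl=0.285714·0.714286=0.2041; V=0.000000+0.285714+0.204082=0.4898
k=2 src: inc=0.204082, refl=0.204082·0.714286=0.1458; V=0.285714+0.204082+0.145773=0.6356
k=3 load: inc=0.145773, refl=0.145773·0.714286=0.1041; V=0.489796+0.145773+0.104123=0.7397
k=4 src: inc=0.104123, refl=0.104123·0.714286=0.0744; V=0.635569+0.104123+0.074374=0.8141
k=5 load: inc=0.074374, refl=0.074374·0.714286=0.0531; V=0.739692+0.074374+0.053124=0.8672
k=6 src: inc=0.053124, refl=0.053124·0.714286=0.0379; V=0.814066+0.053124+0.037946=0.9051
k=7 load: inc=0.037946, refl=0.037946·0.714286=0.0271; V=0.867190+0.037946+0.027104=0.9322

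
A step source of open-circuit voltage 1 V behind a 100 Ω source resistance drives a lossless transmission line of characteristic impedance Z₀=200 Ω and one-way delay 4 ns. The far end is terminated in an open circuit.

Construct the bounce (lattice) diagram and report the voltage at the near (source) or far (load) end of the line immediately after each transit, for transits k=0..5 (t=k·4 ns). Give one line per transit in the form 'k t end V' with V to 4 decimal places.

0 0 source 0.6667
1 4 load 1.3333
2 8 source 1.1111
3 12 load 0.8889
4 16 source 0.9630
5 20 load 1.0370

Γ_L=1.000000, Γ_S=-0.333333; launch V₁=1·200/300=0.666667
k=0 src: V=0.6667
k=1 load: inc=0.666667, refl=0.666667·1.000000=0.6667; V=0.000000+0.666667+0.666667=1.3333
k=2 src: inc=0.666667, refl=0.666667·-0.333333=-0.2222; V=0.666667+0.666667+-0.222222=1.1111
k=3 load: inc=-0.222222, refl=-0.222222·1.000000=-0.2222; V=1.333333+-0.222222+-0.222222=0.8889
k=4 src: inc=-0.222222, refl=-0.222222·-0.333333=0.0741; V=1.111111+-0.222222+0.074074=0.9630
k=5 load: inc=0.074074, refl=0.074074·1.000000=0.0741; V=0.888889+0.074074+0.074074=1.0370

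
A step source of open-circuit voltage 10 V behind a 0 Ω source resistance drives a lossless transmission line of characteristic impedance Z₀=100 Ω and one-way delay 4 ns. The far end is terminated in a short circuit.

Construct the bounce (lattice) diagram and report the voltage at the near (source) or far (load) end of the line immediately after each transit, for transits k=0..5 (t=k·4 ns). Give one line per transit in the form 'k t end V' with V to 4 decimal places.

Γ_L=-1.000000, Γ_S=-1.000000; launch V₁=10·100/100=10.000000
k=0 src: V=10.0000
k=1 load: inc=10.000000, refl=10.000000·-1.000000=-10.0000; V=0.000000+10.000000+-10.000000=0.0000
k=2 src: inc=-10.000000, refl=-10.000000·-1.000000=10.0000; V=10.000000+-10.000000+10.000000=10.0000
k=3 load: inc=10.000000, refl=10.000000·-1.000000=-10.0000; V=0.000000+10.000000+-10.000000=0.0000
k=4 src: inc=-10.000000, refl=-10.000000·-1.000000=10.0000; V=10.000000+-10.000000+10.000000=10.0000
k=5 load: inc=10.000000, refl=10.000000·-1.000000=-10.0000; V=0.000000+10.000000+-10.000000=0.0000

0 0 source 10.0000
1 4 load 0.0000
2 8 source 10.0000
3 12 load 0.0000
4 16 source 10.0000
5 20 load 0.0000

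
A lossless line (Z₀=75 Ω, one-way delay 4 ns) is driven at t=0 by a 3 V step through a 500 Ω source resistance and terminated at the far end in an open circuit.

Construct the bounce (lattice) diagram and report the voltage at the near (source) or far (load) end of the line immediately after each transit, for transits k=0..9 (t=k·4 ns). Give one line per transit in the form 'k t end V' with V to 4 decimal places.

Γ_L=1.000000, Γ_S=0.739130; launch V₁=3·75/575=0.391304
k=0 src: V=0.3913
k=1 load: inc=0.391304, refl=0.391304·1.000000=0.3913; V=0.000000+0.391304+0.391304=0.7826
k=2 src: inc=0.391304, refl=0.391304·0.739130=0.2892; V=0.391304+0.391304+0.289225=1.0718
k=3 load: inc=0.289225, refl=0.289225·1.000000=0.2892; V=0.782609+0.289225+0.289225=1.3611
k=4 src: inc=0.289225, refl=0.289225·0.739130=0.2138; V=1.071834+0.289225+0.213775=1.5748
k=5 load: inc=0.213775, refl=0.213775·1.000000=0.2138; V=1.361059+0.213775+0.213775=1.7886
k=6 src: inc=0.213775, refl=0.213775·0.739130=0.1580; V=1.574834+0.213775+0.158008=1.9466
k=7 load: inc=0.158008, refl=0.158008·1.000000=0.1580; V=1.788609+0.158008+0.158008=2.1046
k=8 src: inc=0.158008, refl=0.158008·0.739130=0.1168; V=1.946616+0.158008+0.116788=2.2214
k=9 load: inc=0.116788, refl=0.116788·1.000000=0.1168; V=2.104624+0.116788+0.116788=2.3382

0 0 source 0.3913
1 4 load 0.7826
2 8 source 1.0718
3 12 load 1.3611
4 16 source 1.5748
5 20 load 1.7886
6 24 source 1.9466
7 28 load 2.1046
8 32 source 2.2214
9 36 load 2.3382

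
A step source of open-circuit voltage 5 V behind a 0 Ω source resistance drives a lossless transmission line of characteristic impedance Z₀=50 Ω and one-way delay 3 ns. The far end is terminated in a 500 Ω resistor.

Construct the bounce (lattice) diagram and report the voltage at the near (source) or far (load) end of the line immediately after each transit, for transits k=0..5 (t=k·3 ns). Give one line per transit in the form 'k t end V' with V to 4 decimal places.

Γ_L=0.818182, Γ_S=-1.000000; launch V₁=5·50/50=5.000000
k=0 src: V=5.0000
k=1 load: inc=5.000000, refl=5.000000·0.818182=4.0909; V=0.000000+5.000000+4.090909=9.0909
k=2 src: inc=4.090909, refl=4.090909·-1.000000=-4.0909; V=5.000000+4.090909+-4.090909=5.0000
k=3 load: inc=-4.090909, refl=-4.090909·0.818182=-3.3471; V=9.090909+-4.090909+-3.347107=1.6529
k=4 src: inc=-3.347107, refl=-3.347107·-1.000000=3.3471; V=5.000000+-3.347107+3.347107=5.0000
k=5 load: inc=3.347107, refl=3.347107·0.818182=2.7385; V=1.652893+3.347107+2.738542=7.7385

0 0 source 5.0000
1 3 load 9.0909
2 6 source 5.0000
3 9 load 1.6529
4 12 source 5.0000
5 15 load 7.7385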